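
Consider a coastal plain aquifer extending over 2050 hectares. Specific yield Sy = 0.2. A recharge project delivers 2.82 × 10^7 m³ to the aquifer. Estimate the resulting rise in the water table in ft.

Δh ≈ 22.6 ft

A = 2050 hectares = 2.05 × 10^7 m²
Δh = ΔV / (Sy × A) = 2.82 × 10^7 m³ / (0.2 × 2.05 × 10^7 m²) = 6.878 m
Δh = 6.878 m = 22.57 ft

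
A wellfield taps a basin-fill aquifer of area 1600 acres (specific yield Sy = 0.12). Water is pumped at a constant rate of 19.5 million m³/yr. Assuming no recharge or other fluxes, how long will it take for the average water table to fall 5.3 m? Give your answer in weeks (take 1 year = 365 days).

t ≈ 11 weeks

A = 1600 acres = 6.475 × 10^6 m²
ΔV = Sy × A × Δh = 0.12 × 6.475 × 10^6 × 5.3 = 4.118 × 10^6 m³
Q = 19.5 million m³/yr = 53420 m³/d
t = ΔV / Q = 4.118 × 10^6 m³ / 53420 m³/d = 77.08 d
t = 77.08 d ≈ 11.01 weeks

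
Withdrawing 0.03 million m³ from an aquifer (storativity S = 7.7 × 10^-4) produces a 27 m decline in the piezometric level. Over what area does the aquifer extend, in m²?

ΔV = 0.03 million m³ = 30000 m³
A = ΔV / (S × Δh) = 30000 / (7.7 × 10^-4 × 27) = 1.443 × 10^6 m²

A ≈ 1.44 × 10^6 m²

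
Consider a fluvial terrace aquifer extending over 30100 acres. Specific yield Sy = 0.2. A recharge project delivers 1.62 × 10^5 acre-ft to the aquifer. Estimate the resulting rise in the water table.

A = 30100 acres = 1.218 × 10^8 m²
ΔV = 1.62 × 10^5 acre-ft = 1.998 × 10^8 m³
Δh = ΔV / (Sy × A) = 1.998 × 10^8 m³ / (0.2 × 1.218 × 10^8 m²) = 8.202 m

Δh ≈ 8.2 m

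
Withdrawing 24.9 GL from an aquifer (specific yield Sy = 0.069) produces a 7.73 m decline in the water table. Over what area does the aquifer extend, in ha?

ΔV = 24.9 GL = 2.49 × 10^7 m³
A = ΔV / (Sy × Δh) = 2.49 × 10^7 / (0.069 × 7.73) = 4.668 × 10^7 m²
A = 4.668 × 10^7 m² = 4668 ha

A ≈ 4670 ha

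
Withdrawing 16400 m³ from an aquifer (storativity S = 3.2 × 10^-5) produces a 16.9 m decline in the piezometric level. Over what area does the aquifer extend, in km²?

A ≈ 30.3 km²

A = ΔV / (S × Δh) = 16400 / (3.2 × 10^-5 × 16.9) = 3.033 × 10^7 m²
A = 3.033 × 10^7 m² = 30.33 km²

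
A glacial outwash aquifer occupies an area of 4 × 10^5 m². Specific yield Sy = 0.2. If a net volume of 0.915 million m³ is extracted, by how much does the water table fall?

ΔV = 0.915 million m³ = 9.15 × 10^5 m³
Δh = ΔV / (Sy × A) = 9.15 × 10^5 m³ / (0.2 × 4 × 10^5 m²) = 11.44 m

Δh ≈ 11.4 m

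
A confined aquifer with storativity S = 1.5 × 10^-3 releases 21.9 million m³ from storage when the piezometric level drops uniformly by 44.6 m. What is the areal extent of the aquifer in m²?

A ≈ 3.27 × 10^8 m²

ΔV = 21.9 million m³ = 2.19 × 10^7 m³
A = ΔV / (S × Δh) = 2.19 × 10^7 / (0.0015 × 44.6) = 3.274 × 10^8 m²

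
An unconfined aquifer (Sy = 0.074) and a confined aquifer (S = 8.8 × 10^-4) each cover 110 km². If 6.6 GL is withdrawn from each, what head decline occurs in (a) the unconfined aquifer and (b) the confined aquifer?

Δh_u ≈ 0.811 m; Δh_c ≈ 68.2 m

A = 110 km² = 1.1 × 10^8 m²
ΔV = 6.6 GL = 6.6 × 10^6 m³
Unconfined: Δh_u = ΔV/(Sy·A) = 6.6 × 10^6/(0.074 × 1.1 × 10^8) = 0.8108 m
Confined: Δh_c = ΔV/(S·A) = 6.6 × 10^6/(8.8 × 10^-4 × 1.1 × 10^8) = 68.18 m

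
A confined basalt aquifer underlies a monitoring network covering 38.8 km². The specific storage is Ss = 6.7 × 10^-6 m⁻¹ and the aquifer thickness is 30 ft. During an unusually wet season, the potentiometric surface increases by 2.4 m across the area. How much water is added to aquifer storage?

b = 30 ft = 9.144 m
S = Ss × b = 6.7 × 10^-6 m⁻¹ × 9.144 m = 6.126 × 10^-5
A = 38.8 km² = 3.88 × 10^7 m²
ΔV = S × A × Δh = 6.126 × 10^-5 × 3.88 × 10^7 m² × 2.4 m = 5705 m³

ΔV ≈ 5700 m³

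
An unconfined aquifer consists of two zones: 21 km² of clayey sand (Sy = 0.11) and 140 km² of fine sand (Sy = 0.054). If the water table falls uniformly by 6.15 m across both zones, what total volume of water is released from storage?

A₁ = 21 km² = 2.1 × 10^7 m²; A₂ = 140 km² = 1.4 × 10^8 m²
ΔV₁ = 0.11 × 2.1 × 10^7 × 6.15 = 1.421 × 10^7 m³
ΔV₂ = 0.054 × 1.4 × 10^8 × 6.15 = 4.649 × 10^7 m³
ΔV = ΔV₁ + ΔV₂ = 6.07 × 10^7 m³

ΔV ≈ 6.07 × 10^7 m³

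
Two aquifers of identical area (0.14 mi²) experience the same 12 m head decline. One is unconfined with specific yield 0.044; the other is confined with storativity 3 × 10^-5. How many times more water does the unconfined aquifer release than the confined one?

ΔV_u / ΔV_c ≈ 1470

A = 0.14 mi² = 3.626 × 10^5 m²
Unconfined: ΔV_u = Sy × A × Δh = 0.044 × 3.626 × 10^5 × 12 = 1.915 × 10^5 m³
Confined: ΔV_c = S × A × Δh = 3 × 10^-5 × 3.626 × 10^5 × 12 = 130.5 m³
Ratio = ΔV_u / ΔV_c = Sy / S = 0.044 / 3 × 10^-5 = 1467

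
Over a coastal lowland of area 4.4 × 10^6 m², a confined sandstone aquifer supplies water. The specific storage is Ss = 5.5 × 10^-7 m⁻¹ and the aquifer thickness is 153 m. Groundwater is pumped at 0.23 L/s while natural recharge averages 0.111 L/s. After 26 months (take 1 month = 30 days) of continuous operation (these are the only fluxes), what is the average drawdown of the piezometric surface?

Δh ≈ 21.7 m

S = Ss × b = 5.5 × 10^-7 m⁻¹ × 153 m = 8.415 × 10^-5
Net abstraction = 0.23 − 0.111 = 0.119 L/s
Q_net = 0.119 L/s = 10.28 m³/d
t = 26 months = 780 d
ΔV = Q × t = 10.28 m³/d × 780 d = 8020 m³
Δh = ΔV / (S × A) = 8020 / (8.415 × 10^-5 × 4.4 × 10^6) = 21.66 m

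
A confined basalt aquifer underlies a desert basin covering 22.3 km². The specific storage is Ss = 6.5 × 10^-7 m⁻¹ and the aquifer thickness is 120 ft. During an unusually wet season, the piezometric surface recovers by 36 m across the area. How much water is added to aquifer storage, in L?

b = 120 ft = 36.58 m
S = Ss × b = 6.5 × 10^-7 m⁻¹ × 36.58 m = 2.377 × 10^-5
A = 22.3 km² = 2.23 × 10^7 m²
ΔV = S × A × Δh = 2.377 × 10^-5 × 2.23 × 10^7 m² × 36 m = 19090 m³
ΔV = 19090 m³ = 1.909 × 10^7 L

ΔV ≈ 1.91 × 10^7 L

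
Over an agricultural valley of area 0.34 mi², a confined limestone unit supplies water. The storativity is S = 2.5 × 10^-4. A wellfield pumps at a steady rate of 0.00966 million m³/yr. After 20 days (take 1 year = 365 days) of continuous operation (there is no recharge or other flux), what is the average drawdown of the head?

A = 0.34 mi² = 8.806 × 10^5 m²
Q = 0.00966 million m³/yr = 26.47 m³/d
ΔV = Q × t = 26.47 m³/d × 20 d = 529.3 m³
Δh = ΔV / (S × A) = 529.3 / (2.5 × 10^-4 × 8.806 × 10^5) = 2.404 m

Δh ≈ 2.4 m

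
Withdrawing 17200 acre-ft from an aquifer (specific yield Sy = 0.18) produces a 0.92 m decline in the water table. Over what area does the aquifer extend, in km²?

A ≈ 128 km²

ΔV = 17200 acre-ft = 2.122 × 10^7 m³
A = ΔV / (Sy × Δh) = 2.122 × 10^7 / (0.18 × 0.92) = 1.281 × 10^8 m²
A = 1.281 × 10^8 m² = 128.1 km²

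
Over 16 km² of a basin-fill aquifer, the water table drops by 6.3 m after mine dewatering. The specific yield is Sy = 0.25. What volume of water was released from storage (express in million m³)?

A = 16 km² = 1.6 × 10^7 m²
ΔV = Sy × A × Δh = 0.25 × 1.6 × 10^7 m² × 6.3 m = 2.52 × 10^7 m³
ΔV = 2.52 × 10^7 m³ = 25.2 million m³

ΔV ≈ 25.2 million m³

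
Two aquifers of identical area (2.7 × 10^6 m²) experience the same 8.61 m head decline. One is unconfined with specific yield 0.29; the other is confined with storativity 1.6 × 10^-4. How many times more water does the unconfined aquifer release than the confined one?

ΔV_u / ΔV_c ≈ 1810

Unconfined: ΔV_u = Sy × A × Δh = 0.29 × 2.7 × 10^6 × 8.61 = 6.742 × 10^6 m³
Confined: ΔV_c = S × A × Δh = 1.6 × 10^-4 × 2.7 × 10^6 × 8.61 = 3720 m³
Ratio = ΔV_u / ΔV_c = Sy / S = 0.29 / 1.6 × 10^-4 = 1812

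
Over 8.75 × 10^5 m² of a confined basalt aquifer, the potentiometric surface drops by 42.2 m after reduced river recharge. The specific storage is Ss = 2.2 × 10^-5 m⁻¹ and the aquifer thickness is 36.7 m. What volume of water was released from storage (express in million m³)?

ΔV ≈ 0.0298 million m³

S = Ss × b = 2.2 × 10^-5 m⁻¹ × 36.7 m = 8.074 × 10^-4
ΔV = S × A × Δh = 8.074 × 10^-4 × 8.75 × 10^5 m² × 42.2 m = 29810 m³
ΔV = 29810 m³ = 0.02981 million m³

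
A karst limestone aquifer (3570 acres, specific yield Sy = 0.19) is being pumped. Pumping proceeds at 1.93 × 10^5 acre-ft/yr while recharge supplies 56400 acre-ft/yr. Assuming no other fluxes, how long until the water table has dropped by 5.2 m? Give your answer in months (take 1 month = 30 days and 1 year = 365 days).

A = 3570 acres = 1.445 × 10^7 m²
ΔV = Sy × A × Δh = 0.19 × 1.445 × 10^7 × 5.2 = 1.427 × 10^7 m³
Net withdrawal = 1.93 × 10^5 − 56400 = 1.366 × 10^5 acre-ft/yr = 4.616 × 10^5 m³/d
t = ΔV / Q = 1.427 × 10^7 m³ / 4.616 × 10^5 m³/d = 30.92 d
t = 30.92 d ≈ 1.031 months

t ≈ 1.03 months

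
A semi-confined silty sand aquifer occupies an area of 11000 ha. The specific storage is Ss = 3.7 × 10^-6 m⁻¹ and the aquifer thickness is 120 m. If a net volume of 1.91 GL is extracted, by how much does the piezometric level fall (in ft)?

Δh ≈ 128 ft

S = Ss × b = 3.7 × 10^-6 m⁻¹ × 120 m = 4.44 × 10^-4
A = 11000 ha = 1.1 × 10^8 m²
ΔV = 1.91 GL = 1.91 × 10^6 m³
Δh = ΔV / (S × A) = 1.91 × 10^6 m³ / (4.44 × 10^-4 × 1.1 × 10^8 m²) = 39.11 m
Δh = 39.11 m = 128.3 ft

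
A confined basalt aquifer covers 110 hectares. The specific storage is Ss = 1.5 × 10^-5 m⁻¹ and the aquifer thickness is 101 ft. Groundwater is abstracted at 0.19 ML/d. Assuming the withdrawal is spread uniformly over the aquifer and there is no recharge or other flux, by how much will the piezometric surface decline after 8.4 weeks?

Δh ≈ 22 m

b = 101 ft = 30.78 m
S = Ss × b = 1.5 × 10^-5 m⁻¹ × 30.78 m = 4.618 × 10^-4
A = 110 hectares = 1.1 × 10^6 m²
Q = 0.19 ML/d = 190 m³/d
t = 8.4 weeks = 58.8 d
ΔV = Q × t = 190 m³/d × 58.8 d = 11170 m³
Δh = ΔV / (S × A) = 11170 / (4.618 × 10^-4 × 1.1 × 10^6) = 21.99 m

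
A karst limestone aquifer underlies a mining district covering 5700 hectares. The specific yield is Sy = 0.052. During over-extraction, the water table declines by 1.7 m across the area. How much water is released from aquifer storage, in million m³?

A = 5700 hectares = 5.7 × 10^7 m²
ΔV = Sy × A × Δh = 0.052 × 5.7 × 10^7 m² × 1.7 m = 5.039 × 10^6 m³
ΔV = 5.039 × 10^6 m³ = 5.039 million m³

ΔV ≈ 5.04 million m³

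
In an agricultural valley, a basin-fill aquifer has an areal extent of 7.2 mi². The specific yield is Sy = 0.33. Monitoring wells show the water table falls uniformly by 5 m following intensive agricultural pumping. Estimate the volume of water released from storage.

A = 7.2 mi² = 1.865 × 10^7 m²
ΔV = Sy × A × Δh = 0.33 × 1.865 × 10^7 m² × 5 m = 3.077 × 10^7 m³

ΔV ≈ 3.08 × 10^7 m³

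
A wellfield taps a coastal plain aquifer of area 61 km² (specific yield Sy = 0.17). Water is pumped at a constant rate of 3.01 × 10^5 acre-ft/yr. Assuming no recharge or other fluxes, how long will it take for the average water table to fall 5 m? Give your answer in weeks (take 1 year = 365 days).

t ≈ 7.28 weeks

A = 61 km² = 6.1 × 10^7 m²
ΔV = Sy × A × Δh = 0.17 × 6.1 × 10^7 × 5 = 5.185 × 10^7 m³
Q = 3.01 × 10^5 acre-ft/yr = 1.017 × 10^6 m³/d
t = ΔV / Q = 5.185 × 10^7 m³ / 1.017 × 10^6 m³/d = 50.97 d
t = 50.97 d ≈ 7.282 weeks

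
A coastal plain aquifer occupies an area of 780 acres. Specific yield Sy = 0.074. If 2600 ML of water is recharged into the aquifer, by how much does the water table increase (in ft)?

A = 780 acres = 3.157 × 10^6 m²
ΔV = 2600 ML = 2.6 × 10^6 m³
Δh = ΔV / (Sy × A) = 2.6 × 10^6 m³ / (0.074 × 3.157 × 10^6 m²) = 11.13 m
Δh = 11.13 m = 36.52 ft

Δh ≈ 36.5 ft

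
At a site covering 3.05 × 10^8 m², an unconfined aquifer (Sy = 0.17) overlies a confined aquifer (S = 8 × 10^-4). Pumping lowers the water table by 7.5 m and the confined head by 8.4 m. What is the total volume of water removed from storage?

Unconfined: ΔV_u = Sy × A × Δh_u = 0.17 × 3.05 × 10^8 × 7.5 = 3.889 × 10^8 m³
Confined: ΔV_c = S × A × Δh_c = 8 × 10^-4 × 3.05 × 10^8 × 8.4 = 2.05 × 10^6 m³
Total ΔV = 3.889 × 10^8 + 2.05 × 10^6 = 3.909 × 10^8 m³

ΔV ≈ 3.91 × 10^8 m³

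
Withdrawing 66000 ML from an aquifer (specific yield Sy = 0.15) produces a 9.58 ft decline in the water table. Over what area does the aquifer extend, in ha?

A ≈ 15100 ha

Δh = 9.58 ft = 2.92 m
ΔV = 66000 ML = 6.6 × 10^7 m³
A = ΔV / (Sy × Δh) = 6.6 × 10^7 / (0.15 × 2.92) = 1.507 × 10^8 m²
A = 1.507 × 10^8 m² = 15070 ha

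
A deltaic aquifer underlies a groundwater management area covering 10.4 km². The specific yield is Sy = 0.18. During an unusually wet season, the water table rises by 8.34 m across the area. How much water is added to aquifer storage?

A = 10.4 km² = 1.04 × 10^7 m²
ΔV = Sy × A × Δh = 0.18 × 1.04 × 10^7 m² × 8.34 m = 1.561 × 10^7 m³

ΔV ≈ 1.56 × 10^7 m³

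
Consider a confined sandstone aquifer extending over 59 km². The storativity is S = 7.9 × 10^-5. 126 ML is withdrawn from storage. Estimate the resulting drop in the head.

Δh ≈ 27 m

A = 59 km² = 5.9 × 10^7 m²
ΔV = 126 ML = 1.26 × 10^5 m³
Δh = ΔV / (S × A) = 1.26 × 10^5 m³ / (7.9 × 10^-5 × 5.9 × 10^7 m²) = 27.03 m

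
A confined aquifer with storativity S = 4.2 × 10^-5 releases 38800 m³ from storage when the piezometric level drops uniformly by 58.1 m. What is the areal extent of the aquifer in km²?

A = ΔV / (S × Δh) = 38800 / (4.2 × 10^-5 × 58.1) = 1.59 × 10^7 m²
A = 1.59 × 10^7 m² = 15.9 km²

A ≈ 15.9 km²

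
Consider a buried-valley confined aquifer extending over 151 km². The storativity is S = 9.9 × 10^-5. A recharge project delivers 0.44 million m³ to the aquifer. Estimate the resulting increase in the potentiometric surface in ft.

A = 151 km² = 1.51 × 10^8 m²
ΔV = 0.44 million m³ = 4.4 × 10^5 m³
Δh = ΔV / (S × A) = 4.4 × 10^5 m³ / (9.9 × 10^-5 × 1.51 × 10^8 m²) = 29.43 m
Δh = 29.43 m = 96.57 ft

Δh ≈ 96.6 ft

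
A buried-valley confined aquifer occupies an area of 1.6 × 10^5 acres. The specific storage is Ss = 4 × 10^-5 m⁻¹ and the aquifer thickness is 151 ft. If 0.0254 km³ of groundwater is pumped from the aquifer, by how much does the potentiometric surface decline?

Δh ≈ 21.3 m

b = 151 ft = 46.02 m
S = Ss × b = 4 × 10^-5 m⁻¹ × 46.02 m = 1.841 × 10^-3
A = 1.6 × 10^5 acres = 6.475 × 10^8 m²
ΔV = 0.0254 km³ = 2.54 × 10^7 m³
Δh = ΔV / (S × A) = 2.54 × 10^7 m³ / (0.001841 × 6.475 × 10^8 m²) = 21.31 m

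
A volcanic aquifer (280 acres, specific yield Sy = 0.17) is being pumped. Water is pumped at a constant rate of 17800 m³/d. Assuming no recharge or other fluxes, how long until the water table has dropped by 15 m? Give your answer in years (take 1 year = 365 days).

A = 280 acres = 1.133 × 10^6 m²
ΔV = Sy × A × Δh = 0.17 × 1.133 × 10^6 × 15 = 2.889 × 10^6 m³
t = ΔV / Q = 2.889 × 10^6 m³ / 17800 m³/d = 162.3 d
t = 162.3 d ≈ 0.4447 years

t ≈ 0.445 years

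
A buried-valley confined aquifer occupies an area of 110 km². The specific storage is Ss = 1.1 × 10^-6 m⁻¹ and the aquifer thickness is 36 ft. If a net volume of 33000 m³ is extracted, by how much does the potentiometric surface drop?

b = 36 ft = 10.97 m
S = Ss × b = 1.1 × 10^-6 m⁻¹ × 10.97 m = 1.207 × 10^-5
A = 110 km² = 1.1 × 10^8 m²
Δh = ΔV / (S × A) = 33000 m³ / (1.207 × 10^-5 × 1.1 × 10^8 m²) = 24.85 m

Δh ≈ 24.9 m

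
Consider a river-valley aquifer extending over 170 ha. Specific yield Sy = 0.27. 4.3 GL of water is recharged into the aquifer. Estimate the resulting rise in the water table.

A = 170 ha = 1.7 × 10^6 m²
ΔV = 4.3 GL = 4.3 × 10^6 m³
Δh = ΔV / (Sy × A) = 4.3 × 10^6 m³ / (0.27 × 1.7 × 10^6 m²) = 9.368 m

Δh ≈ 9.37 m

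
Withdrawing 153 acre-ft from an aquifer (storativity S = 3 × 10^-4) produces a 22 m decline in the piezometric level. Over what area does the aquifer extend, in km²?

ΔV = 153 acre-ft = 1.887 × 10^5 m³
A = ΔV / (S × Δh) = 1.887 × 10^5 / (3 × 10^-4 × 22) = 2.859 × 10^7 m²
A = 2.859 × 10^7 m² = 28.59 km²

A ≈ 28.6 km²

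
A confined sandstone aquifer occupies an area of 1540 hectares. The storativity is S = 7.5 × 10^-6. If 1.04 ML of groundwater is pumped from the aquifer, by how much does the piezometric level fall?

Δh ≈ 9 m

A = 1540 hectares = 1.54 × 10^7 m²
ΔV = 1.04 ML = 1040 m³
Δh = ΔV / (S × A) = 1040 m³ / (7.5 × 10^-6 × 1.54 × 10^7 m²) = 9.004 m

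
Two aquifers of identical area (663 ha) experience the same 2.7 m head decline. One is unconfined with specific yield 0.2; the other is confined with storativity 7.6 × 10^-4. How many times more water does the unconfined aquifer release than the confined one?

A = 663 ha = 6.63 × 10^6 m²
Unconfined: ΔV_u = Sy × A × Δh = 0.2 × 6.63 × 10^6 × 2.7 = 3.58 × 10^6 m³
Confined: ΔV_c = S × A × Δh = 7.6 × 10^-4 × 6.63 × 10^6 × 2.7 = 13600 m³
Ratio = ΔV_u / ΔV_c = Sy / S = 0.2 / 7.6 × 10^-4 = 263.2

ΔV_u / ΔV_c ≈ 263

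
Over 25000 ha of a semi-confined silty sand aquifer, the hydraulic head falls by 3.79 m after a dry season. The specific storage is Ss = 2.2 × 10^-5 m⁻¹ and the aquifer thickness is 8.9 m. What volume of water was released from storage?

ΔV ≈ 1.86 × 10^5 m³

S = Ss × b = 2.2 × 10^-5 m⁻¹ × 8.9 m = 1.958 × 10^-4
A = 25000 ha = 2.5 × 10^8 m²
ΔV = S × A × Δh = 1.958 × 10^-4 × 2.5 × 10^8 m² × 3.79 m = 1.855 × 10^5 m³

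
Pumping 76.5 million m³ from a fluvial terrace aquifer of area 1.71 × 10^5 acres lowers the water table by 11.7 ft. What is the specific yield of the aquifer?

A = 1.71 × 10^5 acres = 6.92 × 10^8 m²
Δh = 11.7 ft = 3.566 m
ΔV = 76.5 million m³ = 7.65 × 10^7 m³
Sy = ΔV / (A × Δh) = 7.65 × 10^7 m³ / (6.92 × 10^8 m² × 3.566 m) = 0.031

Sy ≈ 0.031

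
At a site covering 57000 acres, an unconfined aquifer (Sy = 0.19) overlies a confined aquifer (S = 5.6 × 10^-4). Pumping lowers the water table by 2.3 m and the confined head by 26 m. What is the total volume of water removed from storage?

ΔV ≈ 1.04 × 10^8 m³

A = 57000 acres = 2.307 × 10^8 m²
Unconfined: ΔV_u = Sy × A × Δh_u = 0.19 × 2.307 × 10^8 × 2.3 = 1.008 × 10^8 m³
Confined: ΔV_c = S × A × Δh_c = 5.6 × 10^-4 × 2.307 × 10^8 × 26 = 3.359 × 10^6 m³
Total ΔV = 1.008 × 10^8 + 3.359 × 10^6 = 1.042 × 10^8 m³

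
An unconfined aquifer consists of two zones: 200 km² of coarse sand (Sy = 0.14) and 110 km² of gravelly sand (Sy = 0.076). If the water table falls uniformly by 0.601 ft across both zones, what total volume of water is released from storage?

A₁ = 200 km² = 2 × 10^8 m²; A₂ = 110 km² = 1.1 × 10^8 m²
Δh = 0.601 ft = 0.1832 m
ΔV₁ = 0.14 × 2 × 10^8 × 0.1832 = 5.129 × 10^6 m³
ΔV₂ = 0.076 × 1.1 × 10^8 × 0.1832 = 1.531 × 10^6 m³
ΔV = ΔV₁ + ΔV₂ = 6.661 × 10^6 m³

ΔV ≈ 6.66 × 10^6 m³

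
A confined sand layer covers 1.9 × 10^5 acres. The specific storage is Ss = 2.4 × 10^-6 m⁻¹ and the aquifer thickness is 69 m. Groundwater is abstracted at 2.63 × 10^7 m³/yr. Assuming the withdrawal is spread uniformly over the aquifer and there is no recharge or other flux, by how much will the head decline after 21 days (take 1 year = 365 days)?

S = Ss × b = 2.4 × 10^-6 m⁻¹ × 69 m = 1.656 × 10^-4
A = 1.9 × 10^5 acres = 7.689 × 10^8 m²
Q = 2.63 × 10^7 m³/yr = 72050 m³/d
ΔV = Q × t = 72050 m³/d × 21 d = 1.513 × 10^6 m³
Δh = ΔV / (S × A) = 1.513 × 10^6 / (1.656 × 10^-4 × 7.689 × 10^8) = 11.88 m

Δh ≈ 11.9 m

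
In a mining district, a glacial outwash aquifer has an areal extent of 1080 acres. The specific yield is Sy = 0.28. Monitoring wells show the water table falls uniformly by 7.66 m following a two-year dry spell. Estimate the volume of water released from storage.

A = 1080 acres = 4.371 × 10^6 m²
ΔV = Sy × A × Δh = 0.28 × 4.371 × 10^6 m² × 7.66 m = 9.374 × 10^6 m³

ΔV ≈ 9.37 × 10^6 m³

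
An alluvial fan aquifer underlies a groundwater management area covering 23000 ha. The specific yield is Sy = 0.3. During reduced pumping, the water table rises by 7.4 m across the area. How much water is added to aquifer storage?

ΔV ≈ 5.11 × 10^8 m³

A = 23000 ha = 2.3 × 10^8 m²
ΔV = Sy × A × Δh = 0.3 × 2.3 × 10^8 m² × 7.4 m = 5.106 × 10^8 m³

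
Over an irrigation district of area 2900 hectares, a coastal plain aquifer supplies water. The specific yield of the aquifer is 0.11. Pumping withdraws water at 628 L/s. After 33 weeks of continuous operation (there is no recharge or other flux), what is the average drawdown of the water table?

A = 2900 hectares = 2.9 × 10^7 m²
Q = 628 L/s = 54260 m³/d
t = 33 weeks = 231 d
ΔV = Q × t = 54260 m³/d × 231 d = 1.253 × 10^7 m³
Δh = ΔV / (Sy × A) = 1.253 × 10^7 / (0.11 × 2.9 × 10^7) = 3.929 m

Δh ≈ 3.93 m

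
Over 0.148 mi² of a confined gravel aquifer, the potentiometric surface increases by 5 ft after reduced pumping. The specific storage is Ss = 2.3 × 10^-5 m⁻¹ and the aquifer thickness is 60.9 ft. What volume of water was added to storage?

ΔV ≈ 249 m³

b = 60.9 ft = 18.56 m
S = Ss × b = 2.3 × 10^-5 m⁻¹ × 18.56 m = 4.269 × 10^-4
A = 0.148 mi² = 3.833 × 10^5 m²
Δh = 5 ft = 1.524 m
ΔV = S × A × Δh = 4.269 × 10^-4 × 3.833 × 10^5 m² × 1.524 m = 249.4 m³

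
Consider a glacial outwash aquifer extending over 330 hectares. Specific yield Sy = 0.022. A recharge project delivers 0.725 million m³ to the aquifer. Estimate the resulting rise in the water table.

A = 330 hectares = 3.3 × 10^6 m²
ΔV = 0.725 million m³ = 7.25 × 10^5 m³
Δh = ΔV / (Sy × A) = 7.25 × 10^5 m³ / (0.022 × 3.3 × 10^6 m²) = 9.986 m

Δh ≈ 9.99 m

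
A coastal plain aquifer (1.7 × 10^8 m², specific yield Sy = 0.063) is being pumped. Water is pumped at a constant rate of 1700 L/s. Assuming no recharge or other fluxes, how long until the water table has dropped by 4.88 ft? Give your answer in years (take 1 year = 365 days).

Δh = 4.88 ft = 1.487 m
ΔV = Sy × A × Δh = 0.063 × 1.7 × 10^8 × 1.487 = 1.593 × 10^7 m³
Q = 1700 L/s = 1.469 × 10^5 m³/d
t = ΔV / Q = 1.593 × 10^7 m³ / 1.469 × 10^5 m³/d = 108.5 d
t = 108.5 d ≈ 0.2971 years

t ≈ 0.297 years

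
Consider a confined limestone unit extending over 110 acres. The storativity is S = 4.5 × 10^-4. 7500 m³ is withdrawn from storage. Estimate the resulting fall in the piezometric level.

Δh ≈ 37.4 m

A = 110 acres = 4.452 × 10^5 m²
Δh = ΔV / (S × A) = 7500 m³ / (4.5 × 10^-4 × 4.452 × 10^5 m²) = 37.44 m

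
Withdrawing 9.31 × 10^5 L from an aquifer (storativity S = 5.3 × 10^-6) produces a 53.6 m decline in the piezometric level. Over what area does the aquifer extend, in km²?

ΔV = 9.31 × 10^5 L = 931 m³
A = ΔV / (S × Δh) = 931 / (5.3 × 10^-6 × 53.6) = 3.277 × 10^6 m²
A = 3.277 × 10^6 m² = 3.277 km²

A ≈ 3.28 km²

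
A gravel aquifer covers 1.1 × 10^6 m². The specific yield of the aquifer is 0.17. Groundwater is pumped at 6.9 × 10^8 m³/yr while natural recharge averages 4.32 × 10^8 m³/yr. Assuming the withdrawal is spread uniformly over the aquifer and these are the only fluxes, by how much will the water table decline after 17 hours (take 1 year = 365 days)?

Δh ≈ 2.68 m

Net abstraction = 6.9 × 10^8 − 4.32 × 10^8 = 2.58 × 10^8 m³/yr
Q_net = 2.58 × 10^8 m³/yr = 7.068 × 10^5 m³/d
t = 17 hours = 0.7083 d
ΔV = Q × t = 7.068 × 10^5 m³/d × 0.7083 d = 5.007 × 10^5 m³
Δh = ΔV / (Sy × A) = 5.007 × 10^5 / (0.17 × 1.1 × 10^6) = 2.677 m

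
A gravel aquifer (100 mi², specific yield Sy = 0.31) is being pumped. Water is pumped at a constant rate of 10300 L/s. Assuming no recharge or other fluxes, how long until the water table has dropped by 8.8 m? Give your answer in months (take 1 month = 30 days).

t ≈ 26.5 months

A = 100 mi² = 2.59 × 10^8 m²
ΔV = Sy × A × Δh = 0.31 × 2.59 × 10^8 × 8.8 = 7.065 × 10^8 m³
Q = 10300 L/s = 8.899 × 10^5 m³/d
t = ΔV / Q = 7.065 × 10^8 m³ / 8.899 × 10^5 m³/d = 793.9 d
t = 793.9 d ≈ 26.46 months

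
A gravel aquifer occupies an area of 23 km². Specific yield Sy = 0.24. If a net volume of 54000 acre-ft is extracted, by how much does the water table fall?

A = 23 km² = 2.3 × 10^7 m²
ΔV = 54000 acre-ft = 6.661 × 10^7 m³
Δh = ΔV / (Sy × A) = 6.661 × 10^7 m³ / (0.24 × 2.3 × 10^7 m²) = 12.07 m

Δh ≈ 12.1 m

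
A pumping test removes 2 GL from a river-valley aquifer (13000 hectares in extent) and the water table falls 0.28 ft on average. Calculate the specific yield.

A = 13000 hectares = 1.3 × 10^8 m²
Δh = 0.28 ft = 0.08534 m
ΔV = 2 GL = 2 × 10^6 m³
Sy = ΔV / (A × Δh) = 2 × 10^6 m³ / (1.3 × 10^8 m² × 0.08534 m) = 0.1803

Sy ≈ 0.18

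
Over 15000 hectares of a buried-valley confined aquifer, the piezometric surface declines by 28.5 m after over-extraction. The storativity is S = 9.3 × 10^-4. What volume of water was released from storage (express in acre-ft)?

A = 15000 hectares = 1.5 × 10^8 m²
ΔV = S × A × Δh = 9.3 × 10^-4 × 1.5 × 10^8 m² × 28.5 m = 3.976 × 10^6 m³
ΔV = 3.976 × 10^6 m³ = 3223 acre-ft

ΔV ≈ 3220 acre-ft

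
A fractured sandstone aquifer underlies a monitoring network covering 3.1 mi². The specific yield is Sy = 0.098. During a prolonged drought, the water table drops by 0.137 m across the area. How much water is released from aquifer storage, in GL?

ΔV ≈ 0.108 GL

A = 3.1 mi² = 8.029 × 10^6 m²
ΔV = Sy × A × Δh = 0.098 × 8.029 × 10^6 m² × 0.137 m = 1.078 × 10^5 m³
ΔV = 1.078 × 10^5 m³ = 0.1078 GL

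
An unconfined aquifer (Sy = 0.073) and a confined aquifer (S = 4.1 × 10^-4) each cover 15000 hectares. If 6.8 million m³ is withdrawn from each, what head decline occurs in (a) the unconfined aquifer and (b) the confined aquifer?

Δh_u ≈ 0.621 m; Δh_c ≈ 111 m

A = 15000 hectares = 1.5 × 10^8 m²
ΔV = 6.8 million m³ = 6.8 × 10^6 m³
Unconfined: Δh_u = ΔV/(Sy·A) = 6.8 × 10^6/(0.073 × 1.5 × 10^8) = 0.621 m
Confined: Δh_c = ΔV/(S·A) = 6.8 × 10^6/(4.1 × 10^-4 × 1.5 × 10^8) = 110.6 m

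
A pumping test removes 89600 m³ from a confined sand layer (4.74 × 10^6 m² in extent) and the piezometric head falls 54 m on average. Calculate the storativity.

S = ΔV / (A × Δh) = 89600 m³ / (4.74 × 10^6 m² × 54 m) = 3.501 × 10^-4

S ≈ 3.5 × 10^-4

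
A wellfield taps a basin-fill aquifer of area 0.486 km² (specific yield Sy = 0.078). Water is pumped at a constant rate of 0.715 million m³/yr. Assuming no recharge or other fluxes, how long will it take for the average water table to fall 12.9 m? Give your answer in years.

t ≈ 0.684 years

A = 0.486 km² = 4.86 × 10^5 m²
ΔV = Sy × A × Δh = 0.078 × 4.86 × 10^5 × 12.9 = 4.89 × 10^5 m³
Q = 0.715 million m³/yr = 1959 m³/d
t = ΔV / Q = 4.89 × 10^5 m³ / 1959 m³/d = 249.6 d
t = 249.6 d ≈ 0.6839 years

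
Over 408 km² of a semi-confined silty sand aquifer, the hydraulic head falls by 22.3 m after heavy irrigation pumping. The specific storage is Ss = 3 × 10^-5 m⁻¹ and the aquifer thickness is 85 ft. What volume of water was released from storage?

ΔV ≈ 7.07 × 10^6 m³

b = 85 ft = 25.91 m
S = Ss × b = 3 × 10^-5 m⁻¹ × 25.91 m = 7.772 × 10^-4
A = 408 km² = 4.08 × 10^8 m²
ΔV = S × A × Δh = 7.772 × 10^-4 × 4.08 × 10^8 m² × 22.3 m = 7.072 × 10^6 m³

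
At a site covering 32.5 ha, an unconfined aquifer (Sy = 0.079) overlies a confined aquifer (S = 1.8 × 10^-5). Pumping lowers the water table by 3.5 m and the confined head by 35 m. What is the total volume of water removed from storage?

A = 32.5 ha = 3.25 × 10^5 m²
Unconfined: ΔV_u = Sy × A × Δh_u = 0.079 × 3.25 × 10^5 × 3.5 = 89860 m³
Confined: ΔV_c = S × A × Δh_c = 1.8 × 10^-5 × 3.25 × 10^5 × 35 = 204.8 m³
Total ΔV = 89860 + 204.8 = 90070 m³

ΔV ≈ 90100 m³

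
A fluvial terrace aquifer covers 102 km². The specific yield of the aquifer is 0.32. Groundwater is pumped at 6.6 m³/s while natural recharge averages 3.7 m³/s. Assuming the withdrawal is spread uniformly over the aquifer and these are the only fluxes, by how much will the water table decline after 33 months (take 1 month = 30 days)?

Δh ≈ 7.6 m

A = 102 km² = 1.02 × 10^8 m²
Net abstraction = 6.6 − 3.7 = 2.9 m³/s
Q_net = 2.9 m³/s = 2.506 × 10^5 m³/d
t = 33 months = 990 d
ΔV = Q × t = 2.506 × 10^5 m³/d × 990 d = 2.481 × 10^8 m³
Δh = ΔV / (Sy × A) = 2.481 × 10^8 / (0.32 × 1.02 × 10^8) = 7.6 m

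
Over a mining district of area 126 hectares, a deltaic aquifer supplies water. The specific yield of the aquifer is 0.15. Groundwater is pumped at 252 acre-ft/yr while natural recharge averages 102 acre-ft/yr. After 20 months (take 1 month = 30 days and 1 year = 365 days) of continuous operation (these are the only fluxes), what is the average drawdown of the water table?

A = 126 hectares = 1.26 × 10^6 m²
Net abstraction = 252 − 102 = 150 acre-ft/yr
Q_net = 150 acre-ft/yr = 506.9 m³/d
t = 20 months = 600 d
ΔV = Q × t = 506.9 m³/d × 600 d = 3.041 × 10^5 m³
Δh = ΔV / (Sy × A) = 3.041 × 10^5 / (0.15 × 1.26 × 10^6) = 1.609 m

Δh ≈ 1.61 m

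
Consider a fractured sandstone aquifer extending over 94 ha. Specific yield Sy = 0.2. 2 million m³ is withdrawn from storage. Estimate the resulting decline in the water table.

Δh ≈ 10.6 m

A = 94 ha = 9.4 × 10^5 m²
ΔV = 2 million m³ = 2 × 10^6 m³
Δh = ΔV / (Sy × A) = 2 × 10^6 m³ / (0.2 × 9.4 × 10^5 m²) = 10.64 m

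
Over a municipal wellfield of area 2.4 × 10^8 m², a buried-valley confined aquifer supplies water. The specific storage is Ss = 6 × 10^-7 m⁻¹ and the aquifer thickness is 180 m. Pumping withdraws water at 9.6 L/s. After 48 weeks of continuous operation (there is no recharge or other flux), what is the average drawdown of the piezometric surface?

S = Ss × b = 6 × 10^-7 m⁻¹ × 180 m = 1.08 × 10^-4
Q = 9.6 L/s = 829.4 m³/d
t = 48 weeks = 336 d
ΔV = Q × t = 829.4 m³/d × 336 d = 2.787 × 10^5 m³
Δh = ΔV / (S × A) = 2.787 × 10^5 / (1.08 × 10^-4 × 2.4 × 10^8) = 10.75 m

Δh ≈ 10.8 m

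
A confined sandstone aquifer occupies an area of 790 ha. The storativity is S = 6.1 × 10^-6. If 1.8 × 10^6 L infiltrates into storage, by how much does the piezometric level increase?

A = 790 ha = 7.9 × 10^6 m²
ΔV = 1.8 × 10^6 L = 1800 m³
Δh = ΔV / (S × A) = 1800 m³ / (6.1 × 10^-6 × 7.9 × 10^6 m²) = 37.35 m

Δh ≈ 37.4 m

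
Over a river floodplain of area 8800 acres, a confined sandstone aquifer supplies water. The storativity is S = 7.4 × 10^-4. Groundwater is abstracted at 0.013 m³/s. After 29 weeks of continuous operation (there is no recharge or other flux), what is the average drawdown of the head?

Δh ≈ 8.65 m

A = 8800 acres = 3.561 × 10^7 m²
Q = 0.013 m³/s = 1123 m³/d
t = 29 weeks = 203 d
ΔV = Q × t = 1123 m³/d × 203 d = 2.28 × 10^5 m³
Δh = ΔV / (S × A) = 2.28 × 10^5 / (7.4 × 10^-4 × 3.561 × 10^7) = 8.652 m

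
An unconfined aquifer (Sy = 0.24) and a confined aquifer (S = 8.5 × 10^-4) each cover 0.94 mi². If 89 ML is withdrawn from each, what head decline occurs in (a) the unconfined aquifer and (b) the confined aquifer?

Δh_u ≈ 0.152 m; Δh_c ≈ 43 m

A = 0.94 mi² = 2.435 × 10^6 m²
ΔV = 89 ML = 89000 m³
Unconfined: Δh_u = ΔV/(Sy·A) = 89000/(0.24 × 2.435 × 10^6) = 0.1523 m
Confined: Δh_c = ΔV/(S·A) = 89000/(8.5 × 10^-4 × 2.435 × 10^6) = 43.01 m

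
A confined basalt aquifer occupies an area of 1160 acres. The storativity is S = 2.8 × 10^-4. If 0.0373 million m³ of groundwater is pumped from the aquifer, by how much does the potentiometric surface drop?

A = 1160 acres = 4.694 × 10^6 m²
ΔV = 0.0373 million m³ = 37300 m³
Δh = ΔV / (S × A) = 37300 m³ / (2.8 × 10^-4 × 4.694 × 10^6 m²) = 28.38 m

Δh ≈ 28.4 m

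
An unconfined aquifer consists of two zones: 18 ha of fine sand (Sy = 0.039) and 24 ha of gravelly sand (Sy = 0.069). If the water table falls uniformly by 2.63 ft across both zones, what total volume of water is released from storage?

ΔV ≈ 18900 m³

A₁ = 18 ha = 1.8 × 10^5 m²; A₂ = 24 ha = 2.4 × 10^5 m²
Δh = 2.63 ft = 0.8016 m
ΔV₁ = 0.039 × 1.8 × 10^5 × 0.8016 = 5627 m³
ΔV₂ = 0.069 × 2.4 × 10^5 × 0.8016 = 13270 m³
ΔV = ΔV₁ + ΔV₂ = 18900 m³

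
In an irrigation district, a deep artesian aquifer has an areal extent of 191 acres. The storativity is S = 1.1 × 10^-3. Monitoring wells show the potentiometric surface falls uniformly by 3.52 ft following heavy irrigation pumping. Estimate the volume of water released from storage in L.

ΔV ≈ 9.12 × 10^5 L

A = 191 acres = 7.729 × 10^5 m²
Δh = 3.52 ft = 1.073 m
ΔV = S × A × Δh = 0.0011 × 7.729 × 10^5 m² × 1.073 m = 912.2 m³
ΔV = 912.2 m³ = 9.122 × 10^5 L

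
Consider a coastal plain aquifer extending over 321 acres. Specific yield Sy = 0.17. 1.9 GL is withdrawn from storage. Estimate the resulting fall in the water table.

A = 321 acres = 1.299 × 10^6 m²
ΔV = 1.9 GL = 1.9 × 10^6 m³
Δh = ΔV / (Sy × A) = 1.9 × 10^6 m³ / (0.17 × 1.299 × 10^6 m²) = 8.604 m

Δh ≈ 8.6 m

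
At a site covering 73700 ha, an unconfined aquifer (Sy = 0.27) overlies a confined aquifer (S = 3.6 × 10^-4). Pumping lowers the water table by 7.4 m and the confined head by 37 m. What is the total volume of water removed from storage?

ΔV ≈ 1.48 × 10^9 m³

A = 73700 ha = 7.37 × 10^8 m²
Unconfined: ΔV_u = Sy × A × Δh_u = 0.27 × 7.37 × 10^8 × 7.4 = 1.473 × 10^9 m³
Confined: ΔV_c = S × A × Δh_c = 3.6 × 10^-4 × 7.37 × 10^8 × 37 = 9.817 × 10^6 m³
Total ΔV = 1.473 × 10^9 + 9.817 × 10^6 = 1.482 × 10^9 m³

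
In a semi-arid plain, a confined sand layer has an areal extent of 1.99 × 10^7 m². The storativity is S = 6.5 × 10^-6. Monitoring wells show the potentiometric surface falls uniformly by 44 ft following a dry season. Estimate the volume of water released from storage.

Δh = 44 ft = 13.41 m
ΔV = S × A × Δh = 6.5 × 10^-6 × 1.99 × 10^7 m² × 13.41 m = 1735 m³

ΔV ≈ 1730 m³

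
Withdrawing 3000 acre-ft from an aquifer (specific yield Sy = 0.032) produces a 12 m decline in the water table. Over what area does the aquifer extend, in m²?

ΔV = 3000 acre-ft = 3.7 × 10^6 m³
A = ΔV / (Sy × Δh) = 3.7 × 10^6 / (0.032 × 12) = 9.637 × 10^6 m²

A ≈ 9.64 × 10^6 m²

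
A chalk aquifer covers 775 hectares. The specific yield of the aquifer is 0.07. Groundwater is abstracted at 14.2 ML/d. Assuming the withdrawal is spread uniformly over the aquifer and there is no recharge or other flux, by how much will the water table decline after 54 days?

A = 775 hectares = 7.75 × 10^6 m²
Q = 14.2 ML/d = 14200 m³/d
ΔV = Q × t = 14200 m³/d × 54 d = 7.668 × 10^5 m³
Δh = ΔV / (Sy × A) = 7.668 × 10^5 / (0.07 × 7.75 × 10^6) = 1.413 m

Δh ≈ 1.41 m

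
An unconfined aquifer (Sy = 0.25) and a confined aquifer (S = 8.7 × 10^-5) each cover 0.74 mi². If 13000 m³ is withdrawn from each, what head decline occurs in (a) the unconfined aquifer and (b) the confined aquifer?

A = 0.74 mi² = 1.917 × 10^6 m²
Unconfined: Δh_u = ΔV/(Sy·A) = 13000/(0.25 × 1.917 × 10^6) = 0.02713 m
Confined: Δh_c = ΔV/(S·A) = 13000/(8.7 × 10^-5 × 1.917 × 10^6) = 77.96 m

Δh_u ≈ 0.0271 m; Δh_c ≈ 78 m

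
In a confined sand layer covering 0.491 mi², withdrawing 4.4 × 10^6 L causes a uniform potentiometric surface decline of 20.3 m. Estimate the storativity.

A = 0.491 mi² = 1.272 × 10^6 m²
ΔV = 4.4 × 10^6 L = 4400 m³
S = ΔV / (A × Δh) = 4400 m³ / (1.272 × 10^6 m² × 20.3 m) = 1.704 × 10^-4

S ≈ 1.7 × 10^-4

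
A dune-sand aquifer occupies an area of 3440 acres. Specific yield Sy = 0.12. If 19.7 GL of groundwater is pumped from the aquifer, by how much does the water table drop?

Δh ≈ 11.8 m

A = 3440 acres = 1.392 × 10^7 m²
ΔV = 19.7 GL = 1.97 × 10^7 m³
Δh = ΔV / (Sy × A) = 1.97 × 10^7 m³ / (0.12 × 1.392 × 10^7 m²) = 11.79 m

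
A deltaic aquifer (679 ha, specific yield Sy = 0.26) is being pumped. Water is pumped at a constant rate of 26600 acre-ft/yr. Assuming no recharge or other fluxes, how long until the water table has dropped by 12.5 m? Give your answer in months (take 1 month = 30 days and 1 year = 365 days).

A = 679 ha = 6.79 × 10^6 m²
ΔV = Sy × A × Δh = 0.26 × 6.79 × 10^6 × 12.5 = 2.207 × 10^7 m³
Q = 26600 acre-ft/yr = 89890 m³/d
t = ΔV / Q = 2.207 × 10^7 m³ / 89890 m³/d = 245.5 d
t = 245.5 d ≈ 8.183 months

t ≈ 8.18 months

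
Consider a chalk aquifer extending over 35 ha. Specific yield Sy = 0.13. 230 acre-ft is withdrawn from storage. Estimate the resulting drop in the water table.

A = 35 ha = 3.5 × 10^5 m²
ΔV = 230 acre-ft = 2.837 × 10^5 m³
Δh = ΔV / (Sy × A) = 2.837 × 10^5 m³ / (0.13 × 3.5 × 10^5 m²) = 6.235 m

Δh ≈ 6.24 m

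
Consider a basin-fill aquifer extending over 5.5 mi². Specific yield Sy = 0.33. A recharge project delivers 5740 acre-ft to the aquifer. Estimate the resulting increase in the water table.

Δh ≈ 1.51 m

A = 5.5 mi² = 1.424 × 10^7 m²
ΔV = 5740 acre-ft = 7.08 × 10^6 m³
Δh = ΔV / (Sy × A) = 7.08 × 10^6 m³ / (0.33 × 1.424 × 10^7 m²) = 1.506 m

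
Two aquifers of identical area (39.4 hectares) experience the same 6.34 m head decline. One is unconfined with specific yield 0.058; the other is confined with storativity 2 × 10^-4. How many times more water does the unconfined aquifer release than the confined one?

ΔV_u / ΔV_c ≈ 290

A = 39.4 hectares = 3.94 × 10^5 m²
Unconfined: ΔV_u = Sy × A × Δh = 0.058 × 3.94 × 10^5 × 6.34 = 1.449 × 10^5 m³
Confined: ΔV_c = S × A × Δh = 2 × 10^-4 × 3.94 × 10^5 × 6.34 = 499.6 m³
Ratio = ΔV_u / ΔV_c = Sy / S = 0.058 / 2 × 10^-4 = 290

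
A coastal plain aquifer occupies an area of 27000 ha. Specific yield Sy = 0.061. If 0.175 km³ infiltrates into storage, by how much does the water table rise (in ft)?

A = 27000 ha = 2.7 × 10^8 m²
ΔV = 0.175 km³ = 1.75 × 10^8 m³
Δh = ΔV / (Sy × A) = 1.75 × 10^8 m³ / (0.061 × 2.7 × 10^8 m²) = 10.63 m
Δh = 10.63 m = 34.86 ft

Δh ≈ 34.9 ft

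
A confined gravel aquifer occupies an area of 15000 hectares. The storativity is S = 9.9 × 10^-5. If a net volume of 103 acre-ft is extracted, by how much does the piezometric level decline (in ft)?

A = 15000 hectares = 1.5 × 10^8 m²
ΔV = 103 acre-ft = 1.27 × 10^5 m³
Δh = ΔV / (S × A) = 1.27 × 10^5 m³ / (9.9 × 10^-5 × 1.5 × 10^8 m²) = 8.555 m
Δh = 8.555 m = 28.07 ft

Δh ≈ 28.1 ft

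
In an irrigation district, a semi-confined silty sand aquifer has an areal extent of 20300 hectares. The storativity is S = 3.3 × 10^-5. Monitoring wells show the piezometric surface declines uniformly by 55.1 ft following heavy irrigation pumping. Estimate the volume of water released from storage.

ΔV ≈ 1.13 × 10^5 m³

A = 20300 hectares = 2.03 × 10^8 m²
Δh = 55.1 ft = 16.79 m
ΔV = S × A × Δh = 3.3 × 10^-5 × 2.03 × 10^8 m² × 16.79 m = 1.125 × 10^5 m³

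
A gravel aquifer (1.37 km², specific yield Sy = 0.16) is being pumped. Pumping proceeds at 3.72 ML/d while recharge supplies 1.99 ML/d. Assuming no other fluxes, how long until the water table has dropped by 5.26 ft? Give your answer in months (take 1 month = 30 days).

t ≈ 6.77 months

A = 1.37 km² = 1.37 × 10^6 m²
Δh = 5.26 ft = 1.603 m
ΔV = Sy × A × Δh = 0.16 × 1.37 × 10^6 × 1.603 = 3.514 × 10^5 m³
Net withdrawal = 3.72 − 1.99 = 1.73 ML/d = 1730 m³/d
t = ΔV / Q = 3.514 × 10^5 m³ / 1730 m³/d = 203.1 d
t = 203.1 d ≈ 6.771 months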